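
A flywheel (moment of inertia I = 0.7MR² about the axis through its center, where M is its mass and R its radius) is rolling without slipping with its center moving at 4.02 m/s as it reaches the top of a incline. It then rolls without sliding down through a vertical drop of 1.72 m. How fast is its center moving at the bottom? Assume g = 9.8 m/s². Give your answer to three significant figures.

v ≈ 6.00 m/s

Here I = 0.7MR², so the shape factor k = I/(MR²) = 0.7.
The rolling condition ω = v/R makes the rotational term ½I(v/R)² = ½kMv², so KE_total = ½(1+k)Mv² = (17/20)Mv².
Energy conservation: (17/20)Mv₀² + Mgh = (17/20)Mv², so v² = v₀² + 2gh/(1+k).
v = √(4.02² + 2×9.8×1.72/1.7) = √35.99 ≈ 6.00 m/s.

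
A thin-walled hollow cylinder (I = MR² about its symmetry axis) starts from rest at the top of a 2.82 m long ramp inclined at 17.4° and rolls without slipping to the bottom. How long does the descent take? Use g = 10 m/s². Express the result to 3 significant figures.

With I = MR², the ratio k = I/(MR²) is 1.
Translational: Mg sinθ − f = Ma. Rotational about the CM: fR = Iα = kMRa, so f = kMa.
Hence a = g sinθ/(1+k) = 10×sin17.4°/2 = 1.495 m/s².
Starting from rest, L = ½at², so t = √(2L/a) = √(2×2.82/1.495) ≈ 1.94 s.

t ≈ 1.94 s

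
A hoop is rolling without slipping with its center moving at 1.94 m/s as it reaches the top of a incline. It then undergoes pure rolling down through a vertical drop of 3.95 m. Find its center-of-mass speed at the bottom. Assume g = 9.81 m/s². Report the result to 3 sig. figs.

The moment of inertia is MR², giving k ≡ I/(MR²) = 1.
Rolling without slipping gives ω = v/R, so the total kinetic energy is ½Mv² + ½Iω² = ½(1+k)Mv² = Mv².
Conserving energy between top and bottom: Mv² = Mv₀² + Mgh, hence v² = v₀² + 2gh/(1+k).
v = √(1.94² + 2×9.81×3.95/2) = √42.51 ≈ 6.52 m/s.

v ≈ 6.52 m/s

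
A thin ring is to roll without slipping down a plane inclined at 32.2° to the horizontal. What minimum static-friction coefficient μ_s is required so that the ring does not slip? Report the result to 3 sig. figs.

With I = MR², the ratio k = I/(MR²) is 1.
Along the incline Mg sinθ − f = Ma, and torque about the center fR = Iα = kMR²(a/R) gives f = kMa.
These give a = g sinθ/(1+k) and the required friction f = kMg sinθ/(1+k).
With N = Mg cosθ, the no-slip condition f ≤ μN gives μ_min = f/N = k tanθ/(1+k).
μ_min = 1 × tan32.2° / 2 ≈ 0.315.

μ_min ≈ 0.315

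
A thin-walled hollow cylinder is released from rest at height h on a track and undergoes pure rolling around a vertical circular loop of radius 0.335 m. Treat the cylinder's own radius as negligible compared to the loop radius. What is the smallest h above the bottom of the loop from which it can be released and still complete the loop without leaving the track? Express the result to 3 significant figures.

h_min ≈ 1.01 m

The moment of inertia is MR², giving k ≡ I/(MR²) = 1.
At the top, contact is just lost when gravity alone supplies the centripetal force: Mg = Mv_top²/r, i.e. v_top² = gr.
With ω = v/R, the kinetic energy at speed v is ½(1+k)Mv² = Mv².
Energy conservation from release (height h) to the top (height 2r): Mgh = Mg(2r) + M·gr.
Thus h_min = 2r + (1+k)r/2 = r(2 + 2/2) = 0.335 × 3 ≈ 1.01 m.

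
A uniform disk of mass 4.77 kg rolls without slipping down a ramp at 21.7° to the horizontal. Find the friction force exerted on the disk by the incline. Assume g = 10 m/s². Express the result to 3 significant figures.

f ≈ 5.88 N

The moment of inertia is (1/2)MR², giving k ≡ I/(MR²) = 0.5.
Newton's second law down the slope: Mg sinθ − f = Ma. The torque equation fR = Iα (with α = a/R) gives f = kMa.
Combining, a = g sinθ/(1+k) and f = kMa = kMg sinθ/(1+k).
f = 0.5 × 4.77 × 10 × sin21.7° / 1.5 ≈ 5.88 N.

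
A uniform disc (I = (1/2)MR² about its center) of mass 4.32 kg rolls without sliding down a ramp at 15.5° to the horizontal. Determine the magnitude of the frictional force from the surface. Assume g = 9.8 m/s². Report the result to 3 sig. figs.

For this body I = (1/2)MR², i.e. k = I/(MR²) = 0.5.
Translational: Mg sinθ − f = Ma. Rotational about the CM: fR = Iα = kMRa, so f = kMa.
Combining, a = g sinθ/(1+k) and f = kMa = kMg sinθ/(1+k).
f = 0.5 × 4.32 × 9.8 × sin15.5° / 1.5 ≈ 3.77 N.

f ≈ 3.77 N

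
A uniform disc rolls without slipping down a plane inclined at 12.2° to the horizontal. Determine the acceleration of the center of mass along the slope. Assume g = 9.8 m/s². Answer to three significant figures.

a ≈ 1.38 m/s²

The moment of inertia is (1/2)MR², giving k ≡ I/(MR²) = 0.5.
Newton's second law down the slope: Mg sinθ − f = Ma. The torque equation fR = Iα (with α = a/R) gives f = kMa.
Eliminating f: Mg sinθ = (1+k)Ma, so a = g sinθ/(1+k) = 9.8 × sin12.2° / 1.5 ≈ 1.38 m/s².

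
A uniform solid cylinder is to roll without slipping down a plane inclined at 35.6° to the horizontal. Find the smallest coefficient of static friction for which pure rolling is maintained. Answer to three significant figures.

For this body I = (1/2)MR², i.e. k = I/(MR²) = 0.5.
Along the incline Mg sinθ − f = Ma, and torque about the center fR = Iα = kMR²(a/R) gives f = kMa.
These give a = g sinθ/(1+k) and the required friction f = kMg sinθ/(1+k).
The normal force is N = Mg cosθ, so μ_min = f/N = k tanθ/(1+k).
μ_min = 0.5 × tan35.6° / 1.5 ≈ 0.239.

μ_min ≈ 0.239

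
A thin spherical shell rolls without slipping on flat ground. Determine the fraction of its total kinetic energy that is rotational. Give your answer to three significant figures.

The moment of inertia is (2/3)MR², giving k ≡ I/(MR²) = 2/3.
Since ω = v/R, the translational part is ½Mv² and the rotational part is ½I(v/R)² = ½kMv²; the total is ½(1+k)Mv².
The rotational fraction is therefore k/(1+k) = (2/3)/1.667 ≈ 0.400.

fraction ≈ 0.400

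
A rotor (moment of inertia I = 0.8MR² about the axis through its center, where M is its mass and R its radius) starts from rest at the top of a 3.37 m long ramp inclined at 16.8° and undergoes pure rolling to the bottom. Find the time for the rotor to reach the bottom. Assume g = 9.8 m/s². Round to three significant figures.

With I = 0.8MR², the ratio k = I/(MR²) is 0.8.
Translational: Mg sinθ − f = Ma. Rotational about the CM: fR = Iα = kMRa, so f = kMa.
Hence a = g sinθ/(1+k) = 9.8×sin16.8°/1.8 = 1.574 m/s².
With constant a from rest, t = √(2L/a) = √(2·3.37/1.574) ≈ 2.07 s.

t ≈ 2.07 s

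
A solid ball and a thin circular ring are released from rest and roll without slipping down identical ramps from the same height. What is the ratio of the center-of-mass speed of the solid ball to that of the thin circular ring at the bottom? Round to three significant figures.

v_ratio ≈ 1.20

Each satisfies Mgh = ½(1+k)Mv² with k = I/(MR²), so v ∝ 1/√(1+k).
For the solid ball k = 0.4; for the thin circular ring k = 1.
v₁/v₂ = √((1+k₂)/(1+k₁)) = √(2/1.4) ≈ 1.20.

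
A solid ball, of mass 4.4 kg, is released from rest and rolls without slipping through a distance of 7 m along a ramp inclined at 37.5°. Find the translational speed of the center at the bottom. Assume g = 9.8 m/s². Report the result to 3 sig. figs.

With I = (2/5)MR², the ratio k = I/(MR²) is 0.4.
The rolling condition ω = v/R makes the rotational term ½I(v/R)² = ½kMv², so KE_total = ½(1+k)Mv² = (7/10)Mv².
The vertical drop is h = L sinθ = 7 × sin37.5° = 4.261 m.
Energy conservation: Mgh = (7/10)Mv², so v = √(2gh/(1+k)) = √(2 × 9.8 × 4.261 / 1.4) ≈ 7.72 m/s.

v ≈ 7.72 m/s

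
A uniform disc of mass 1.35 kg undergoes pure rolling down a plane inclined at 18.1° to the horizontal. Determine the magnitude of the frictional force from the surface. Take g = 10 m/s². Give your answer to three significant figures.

For this body I = (1/2)MR², i.e. k = I/(MR²) = 0.5.
Newton's second law down the slope: Mg sinθ − f = Ma. The torque equation fR = Iα (with α = a/R) gives f = kMa.
Combining, a = g sinθ/(1+k) and f = kMa = kMg sinθ/(1+k).
f = 0.5 × 1.35 × 10 × sin18.1° / 1.5 ≈ 1.40 N.

f ≈ 1.40 N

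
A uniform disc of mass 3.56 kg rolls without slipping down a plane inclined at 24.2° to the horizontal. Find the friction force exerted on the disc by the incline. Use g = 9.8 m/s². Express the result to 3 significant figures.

The moment of inertia is (1/2)MR², giving k ≡ I/(MR²) = 0.5.
Translational: Mg sinθ − f = Ma. Rotational about the CM: fR = Iα = kMRa, so f = kMa.
Combining, a = g sinθ/(1+k) and f = kMa = kMg sinθ/(1+k).
f = 0.5 × 3.56 × 9.8 × sin24.2° / 1.5 ≈ 4.77 N.

f ≈ 4.77 N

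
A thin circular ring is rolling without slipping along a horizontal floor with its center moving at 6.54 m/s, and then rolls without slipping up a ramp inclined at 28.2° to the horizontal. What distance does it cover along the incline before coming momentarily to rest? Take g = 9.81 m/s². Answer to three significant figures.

Here I = MR², so the shape factor k = I/(MR²) = 1.
The rolling condition ω = v/R makes the rotational term ½I(v/R)² = ½kMv², so KE_total = ½(1+k)Mv² = Mv².
Setting this equal to Mgh gives the vertical rise h = (1+k)v₀²/(2g) = 2×6.54²/(2×9.81) = 4.36 m.
The distance along the slope is d = h/sinθ = 4.36/sin28.2° ≈ 9.23 m.

d ≈ 9.23 m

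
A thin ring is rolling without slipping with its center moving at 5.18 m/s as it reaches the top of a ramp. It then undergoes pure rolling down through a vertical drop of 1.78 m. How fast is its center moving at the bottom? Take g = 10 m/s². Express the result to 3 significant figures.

v ≈ 6.68 m/s

The moment of inertia is MR², giving k ≡ I/(MR²) = 1.
Rolling without slipping gives ω = v/R, so the total kinetic energy is ½Mv² + ½Iω² = ½(1+k)Mv² = Mv².
Conserving energy between top and bottom: Mv² = Mv₀² + Mgh, hence v² = v₀² + 2gh/(1+k).
v = √(5.18² + 2×10×1.78/2) = √44.63 ≈ 6.68 m/s.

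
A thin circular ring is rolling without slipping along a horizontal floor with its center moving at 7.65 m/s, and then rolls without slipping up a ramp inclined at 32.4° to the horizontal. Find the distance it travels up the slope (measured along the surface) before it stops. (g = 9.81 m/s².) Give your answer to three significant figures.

For this body I = MR², i.e. k = I/(MR²) = 1.
Rolling without slipping gives ω = v/R, so the total kinetic energy is ½Mv² + ½Iω² = ½(1+k)Mv² = Mv².
Setting this equal to Mgh gives the vertical rise h = (1+k)v₀²/(2g) = 2×7.65²/(2×9.81) = 5.966 m.
The distance along the slope is d = h/sinθ = 5.966/sin32.4° ≈ 11.1 m.

d ≈ 11.1 m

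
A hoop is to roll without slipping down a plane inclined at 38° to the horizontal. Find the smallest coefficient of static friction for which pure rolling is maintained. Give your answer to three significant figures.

μ_min ≈ 0.391

With I = MR², the ratio k = I/(MR²) is 1.
Translational: Mg sinθ − f = Ma. Rotational about the CM: fR = Iα = kMRa, so f = kMa.
These give a = g sinθ/(1+k) and the required friction f = kMg sinθ/(1+k).
With N = Mg cosθ, the no-slip condition f ≤ μN gives μ_min = f/N = k tanθ/(1+k).
μ_min = 1 × tan38° / 2 ≈ 0.391.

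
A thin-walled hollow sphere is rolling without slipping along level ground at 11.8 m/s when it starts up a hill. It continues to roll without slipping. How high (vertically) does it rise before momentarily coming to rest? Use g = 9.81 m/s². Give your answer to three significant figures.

h ≈ 11.8 m

The moment of inertia is (2/3)MR², giving k ≡ I/(MR²) = 2/3.
The rolling condition ω = v/R makes the rotational term ½I(v/R)² = ½kMv², so KE_total = ½(1+k)Mv² = (5/6)Mv².
All of this converts to potential energy at the highest point: (5/6)Mv₀² = Mgh.
Thus h = (1+k)v₀²/(2g) = 1.667 × 11.8² / (2 × 9.81) ≈ 11.8 m.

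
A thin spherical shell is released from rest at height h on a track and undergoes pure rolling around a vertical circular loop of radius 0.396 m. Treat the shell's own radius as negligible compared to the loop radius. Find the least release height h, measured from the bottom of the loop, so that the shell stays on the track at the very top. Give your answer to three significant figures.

Here I = (2/3)MR², so the shape factor k = I/(MR²) = 2/3.
At the top of the loop, the minimum-contact condition is Mg = Mv_top²/r, so v_top² = gr.
With ω = v/R, the kinetic energy at speed v is ½(1+k)Mv² = (5/6)Mv².
Energy conservation from release (height h) to the top (height 2r): Mgh = Mg(2r) + (5/6)M·gr.
Thus h_min = 2r + (1+k)r/2 = r(2 + 1.667/2) = 0.396 × 2.833 ≈ 1.12 m.

h_min ≈ 1.12 m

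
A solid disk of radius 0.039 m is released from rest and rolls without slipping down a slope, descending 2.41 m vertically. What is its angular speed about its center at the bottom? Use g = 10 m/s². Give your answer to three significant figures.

ω ≈ 145 rad/s

Here I = (1/2)MR², so the shape factor k = I/(MR²) = 0.5.
The rolling condition ω = v/R makes the rotational term ½I(v/R)² = ½kMv², so KE_total = ½(1+k)Mv² = (3/4)Mv².
Energy conservation Mgh = ½(1+k)Mv² gives v = √(2gh/(1+k)) = √(2 × 10 × 2.41 / 1.5) = 5.669 m/s.
The angular speed follows from ω = v/R = 5.669/0.039 ≈ 145 rad/s.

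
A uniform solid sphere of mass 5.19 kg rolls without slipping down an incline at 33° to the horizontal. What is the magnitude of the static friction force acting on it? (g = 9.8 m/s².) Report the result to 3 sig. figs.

f ≈ 7.91 N

With I = (2/5)MR², the ratio k = I/(MR²) is 0.4.
Along the incline Mg sinθ − f = Ma, and torque about the center fR = Iα = kMR²(a/R) gives f = kMa.
Combining, a = g sinθ/(1+k) and f = kMa = kMg sinθ/(1+k).
f = 0.4 × 5.19 × 9.8 × sin33° / 1.4 ≈ 7.91 N.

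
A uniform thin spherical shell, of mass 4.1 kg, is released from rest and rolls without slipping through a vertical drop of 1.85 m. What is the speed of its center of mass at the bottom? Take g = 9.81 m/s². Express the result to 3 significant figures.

v ≈ 4.67 m/s

For this body I = (2/3)MR², i.e. k = I/(MR²) = 2/3.
Since it rolls without slipping, ω = v/R and KE = ½Mv² + ½Iω² = ½(1+k)Mv² = (5/6)Mv².
Setting Mgh = (5/6)Mv² gives v = √(2gh/(1+k)) = √(2·9.81·1.85/1.667) ≈ 4.67 m/s.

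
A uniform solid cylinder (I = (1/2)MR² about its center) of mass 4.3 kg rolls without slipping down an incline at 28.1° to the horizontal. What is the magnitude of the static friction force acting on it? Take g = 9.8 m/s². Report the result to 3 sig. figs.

f ≈ 6.62 N

For this body I = (1/2)MR², i.e. k = I/(MR²) = 0.5.
Along the incline Mg sinθ − f = Ma, and torque about the center fR = Iα = kMR²(a/R) gives f = kMa.
Combining, a = g sinθ/(1+k) and f = kMa = kMg sinθ/(1+k).
f = 0.5 × 4.3 × 9.8 × sin28.1° / 1.5 ≈ 6.62 N.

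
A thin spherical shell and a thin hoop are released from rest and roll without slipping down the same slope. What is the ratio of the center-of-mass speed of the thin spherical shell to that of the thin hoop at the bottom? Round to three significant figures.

Each satisfies Mgh = ½(1+k)Mv² with k = I/(MR²), so v ∝ 1/√(1+k).
For the thin spherical shell k = 2/3; for the thin hoop k = 1.
v₁/v₂ = √((1+k₂)/(1+k₁)) = √(2/1.667) ≈ 1.10.

v_ratio ≈ 1.10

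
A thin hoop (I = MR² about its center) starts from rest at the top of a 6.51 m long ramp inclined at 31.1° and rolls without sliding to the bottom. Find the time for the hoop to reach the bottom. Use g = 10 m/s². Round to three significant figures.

t ≈ 2.25 s

The moment of inertia is MR², giving k ≡ I/(MR²) = 1.
Translational: Mg sinθ − f = Ma. Rotational about the CM: fR = Iα = kMRa, so f = kMa.
Hence a = g sinθ/(1+k) = 10×sin31.1°/2 = 2.583 m/s².
Starting from rest, L = ½at², so t = √(2L/a) = √(2×6.51/2.583) ≈ 2.25 s.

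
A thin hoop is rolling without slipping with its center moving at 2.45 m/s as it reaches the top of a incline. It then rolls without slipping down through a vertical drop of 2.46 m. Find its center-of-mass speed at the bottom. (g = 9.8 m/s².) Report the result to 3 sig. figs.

v ≈ 5.49 m/s

With I = MR², the ratio k = I/(MR²) is 1.
Since it rolls without slipping, ω = v/R and KE = ½Mv² + ½Iω² = ½(1+k)Mv² = Mv².
Energy conservation: Mv₀² + Mgh = Mv², so v² = v₀² + 2gh/(1+k).
v = √(2.45² + 2×9.8×2.46/2) = √30.11 ≈ 5.49 m/s.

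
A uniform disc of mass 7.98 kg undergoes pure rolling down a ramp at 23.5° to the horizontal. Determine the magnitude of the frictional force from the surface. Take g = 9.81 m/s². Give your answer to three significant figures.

The moment of inertia is (1/2)MR², giving k ≡ I/(MR²) = 0.5.
Along the incline Mg sinθ − f = Ma, and torque about the center fR = Iα = kMR²(a/R) gives f = kMa.
Combining, a = g sinθ/(1+k) and f = kMa = kMg sinθ/(1+k).
f = 0.5 × 7.98 × 9.81 × sin23.5° / 1.5 ≈ 10.4 N.

f ≈ 10.4 N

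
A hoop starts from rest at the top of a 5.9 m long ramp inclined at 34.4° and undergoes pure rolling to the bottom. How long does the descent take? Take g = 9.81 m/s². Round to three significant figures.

Here I = MR², so the shape factor k = I/(MR²) = 1.
Newton's second law down the slope: Mg sinθ − f = Ma. The torque equation fR = Iα (with α = a/R) gives f = kMa.
Hence a = g sinθ/(1+k) = 9.81×sin34.4°/2 = 2.771 m/s².
Starting from rest, L = ½at², so t = √(2L/a) = √(2×5.9/2.771) ≈ 2.06 s.

t ≈ 2.06 s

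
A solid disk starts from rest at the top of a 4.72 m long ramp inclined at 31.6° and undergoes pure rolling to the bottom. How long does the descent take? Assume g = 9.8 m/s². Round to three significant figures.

With I = (1/2)MR², the ratio k = I/(MR²) is 0.5.
Newton's second law down the slope: Mg sinθ − f = Ma. The torque equation fR = Iα (with α = a/R) gives f = kMa.
Hence a = g sinθ/(1+k) = 9.8×sin31.6°/1.5 = 3.423 m/s².
With constant a from rest, t = √(2L/a) = √(2·4.72/3.423) ≈ 1.66 s.

t ≈ 1.66 s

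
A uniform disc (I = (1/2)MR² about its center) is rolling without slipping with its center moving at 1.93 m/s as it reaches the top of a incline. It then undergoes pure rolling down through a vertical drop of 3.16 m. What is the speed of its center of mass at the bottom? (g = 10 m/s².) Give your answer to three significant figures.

v ≈ 6.77 m/s

Here I = (1/2)MR², so the shape factor k = I/(MR²) = 0.5.
The rolling condition ω = v/R makes the rotational term ½I(v/R)² = ½kMv², so KE_total = ½(1+k)Mv² = (3/4)Mv².
Conserving energy between top and bottom: (3/4)Mv² = (3/4)Mv₀² + Mgh, hence v² = v₀² + 2gh/(1+k).
v = √(1.93² + 2×10×3.16/1.5) = √45.86 ≈ 6.77 m/s.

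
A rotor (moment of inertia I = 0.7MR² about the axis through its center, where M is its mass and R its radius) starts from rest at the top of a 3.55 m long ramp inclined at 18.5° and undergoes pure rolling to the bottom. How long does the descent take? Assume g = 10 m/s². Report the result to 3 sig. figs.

With I = 0.7MR², the ratio k = I/(MR²) is 0.7.
Along the incline Mg sinθ − f = Ma, and torque about the center fR = Iα = kMR²(a/R) gives f = kMa.
Hence a = g sinθ/(1+k) = 10×sin18.5°/1.7 = 1.866 m/s².
Starting from rest, L = ½at², so t = √(2L/a) = √(2×3.55/1.866) ≈ 1.95 s.

t ≈ 1.95 s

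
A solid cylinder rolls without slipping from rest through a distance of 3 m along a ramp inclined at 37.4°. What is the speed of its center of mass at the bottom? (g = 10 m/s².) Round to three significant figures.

v ≈ 4.93 m/s

With I = (1/2)MR², the ratio k = I/(MR²) is 0.5.
Pure rolling means v = ωR; then KE = ½Mv² + ½I(v/R)² = ½(1+k)Mv² = (3/4)Mv².
The vertical drop is h = L sinθ = 3 × sin37.4° = 1.822 m.
Setting Mgh = (3/4)Mv² gives v = √(2gh/(1+k)) = √(2·10·1.822/1.5) ≈ 4.93 m/s.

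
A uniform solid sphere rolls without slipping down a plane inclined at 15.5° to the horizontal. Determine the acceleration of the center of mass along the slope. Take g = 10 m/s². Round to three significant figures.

a ≈ 1.91 m/s²

For this body I = (2/5)MR², i.e. k = I/(MR²) = 0.4.
Along the incline Mg sinθ − f = Ma, and torque about the center fR = Iα = kMR²(a/R) gives f = kMa.
Eliminating f: Mg sinθ = (1+k)Ma, so a = g sinθ/(1+k) = 10 × sin15.5° / 1.4 ≈ 1.91 m/s².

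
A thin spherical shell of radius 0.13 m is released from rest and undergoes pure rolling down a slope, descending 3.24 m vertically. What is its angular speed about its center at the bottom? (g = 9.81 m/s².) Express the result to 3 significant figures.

ω ≈ 47.5 rad/s

With I = (2/3)MR², the ratio k = I/(MR²) is 2/3.
Rolling without slipping gives ω = v/R, so the total kinetic energy is ½Mv² + ½Iω² = ½(1+k)Mv² = (5/6)Mv².
Energy conservation Mgh = ½(1+k)Mv² gives v = √(2gh/(1+k)) = √(2 × 9.81 × 3.24 / 1.667) = 6.176 m/s.
Then ω = v/R = 6.176 / 0.13 ≈ 47.5 rad/s.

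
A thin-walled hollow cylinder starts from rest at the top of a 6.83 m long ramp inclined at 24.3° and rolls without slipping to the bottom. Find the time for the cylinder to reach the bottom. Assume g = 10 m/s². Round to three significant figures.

The moment of inertia is MR², giving k ≡ I/(MR²) = 1.
Newton's second law down the slope: Mg sinθ − f = Ma. The torque equation fR = Iα (with α = a/R) gives f = kMa.
Hence a = g sinθ/(1+k) = 10×sin24.3°/2 = 2.058 m/s².
With constant a from rest, t = √(2L/a) = √(2·6.83/2.058) ≈ 2.58 s.

t ≈ 2.58 s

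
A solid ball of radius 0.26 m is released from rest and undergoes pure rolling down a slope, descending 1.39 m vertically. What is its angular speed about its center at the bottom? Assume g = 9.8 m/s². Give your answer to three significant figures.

ω ≈ 17.0 rad/s

For this body I = (2/5)MR², i.e. k = I/(MR²) = 0.4.
The rolling condition ω = v/R makes the rotational term ½I(v/R)² = ½kMv², so KE_total = ½(1+k)Mv² = (7/10)Mv².
Energy conservation Mgh = ½(1+k)Mv² gives v = √(2gh/(1+k)) = √(2 × 9.8 × 1.39 / 1.4) = 4.411 m/s.
Then ω = v/R = 4.411 / 0.26 ≈ 17.0 rad/s.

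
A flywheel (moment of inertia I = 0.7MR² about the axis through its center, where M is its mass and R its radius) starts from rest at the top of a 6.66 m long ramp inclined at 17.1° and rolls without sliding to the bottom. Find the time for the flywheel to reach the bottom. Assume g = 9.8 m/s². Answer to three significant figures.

For this body I = 0.7MR², i.e. k = I/(MR²) = 0.7.
Translational: Mg sinθ − f = Ma. Rotational about the CM: fR = Iα = kMRa, so f = kMa.
Hence a = g sinθ/(1+k) = 9.8×sin17.1°/1.7 = 1.695 m/s².
With constant a from rest, t = √(2L/a) = √(2·6.66/1.695) ≈ 2.80 s.

t ≈ 2.80 s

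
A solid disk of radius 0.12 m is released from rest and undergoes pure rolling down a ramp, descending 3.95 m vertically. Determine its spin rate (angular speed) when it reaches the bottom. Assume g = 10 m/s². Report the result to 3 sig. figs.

ω ≈ 60.5 rad/s

The moment of inertia is (1/2)MR², giving k ≡ I/(MR²) = 0.5.
Since it rolls without slipping, ω = v/R and KE = ½Mv² + ½Iω² = ½(1+k)Mv² = (3/4)Mv².
Energy conservation Mgh = ½(1+k)Mv² gives v = √(2gh/(1+k)) = √(2 × 10 × 3.95 / 1.5) = 7.257 m/s.
Then ω = v/R = 7.257 / 0.12 ≈ 60.5 rad/s.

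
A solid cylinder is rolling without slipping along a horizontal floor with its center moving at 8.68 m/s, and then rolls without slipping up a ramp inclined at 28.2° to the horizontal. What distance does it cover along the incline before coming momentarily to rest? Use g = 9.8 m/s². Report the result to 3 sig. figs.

The moment of inertia is (1/2)MR², giving k ≡ I/(MR²) = 0.5.
Pure rolling means v = ωR; then KE = ½Mv² + ½I(v/R)² = ½(1+k)Mv² = (3/4)Mv².
Setting this equal to Mgh gives the vertical rise h = (1+k)v₀²/(2g) = 1.5×8.68²/(2×9.8) = 5.766 m.
The distance along the slope is d = h/sinθ = 5.766/sin28.2° ≈ 12.2 m.

d ≈ 12.2 m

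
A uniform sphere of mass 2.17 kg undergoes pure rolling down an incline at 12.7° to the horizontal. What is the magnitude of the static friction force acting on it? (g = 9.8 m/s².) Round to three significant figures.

The moment of inertia is (2/5)MR², giving k ≡ I/(MR²) = 0.4.
Newton's second law down the slope: Mg sinθ − f = Ma. The torque equation fR = Iα (with α = a/R) gives f = kMa.
Combining, a = g sinθ/(1+k) and f = kMa = kMg sinθ/(1+k).
f = 0.4 × 2.17 × 9.8 × sin12.7° / 1.4 ≈ 1.34 N.

f ≈ 1.34 N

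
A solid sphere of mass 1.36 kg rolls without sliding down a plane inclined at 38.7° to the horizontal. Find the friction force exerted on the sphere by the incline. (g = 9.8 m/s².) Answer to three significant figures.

f ≈ 2.38 N

For this body I = (2/5)MR², i.e. k = I/(MR²) = 0.4.
Translational: Mg sinθ − f = Ma. Rotational about the CM: fR = Iα = kMRa, so f = kMa.
Combining, a = g sinθ/(1+k) and f = kMa = kMg sinθ/(1+k).
f = 0.4 × 1.36 × 9.8 × sin38.7° / 1.4 ≈ 2.38 N.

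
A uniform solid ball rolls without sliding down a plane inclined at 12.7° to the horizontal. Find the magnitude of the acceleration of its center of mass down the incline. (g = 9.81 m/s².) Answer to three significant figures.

a ≈ 1.54 m/s²

The moment of inertia is (2/5)MR², giving k ≡ I/(MR²) = 0.4.
Along the incline Mg sinθ − f = Ma, and torque about the center fR = Iα = kMR²(a/R) gives f = kMa.
Eliminating f: Mg sinθ = (1+k)Ma, so a = g sinθ/(1+k) = 9.81 × sin12.7° / 1.4 ≈ 1.54 m/s².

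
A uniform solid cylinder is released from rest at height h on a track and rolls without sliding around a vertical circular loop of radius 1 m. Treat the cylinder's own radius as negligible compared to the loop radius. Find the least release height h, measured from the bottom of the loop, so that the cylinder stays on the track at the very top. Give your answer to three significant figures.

h_min ≈ 2.75 m

For this body I = (1/2)MR², i.e. k = I/(MR²) = 0.5.
At the top, contact is just lost when gravity alone supplies the centripetal force: Mg = Mv_top²/r, i.e. v_top² = gr.
With ω = v/R, the kinetic energy at speed v is ½(1+k)Mv² = (3/4)Mv².
Energy conservation from release (height h) to the top (height 2r): Mgh = Mg(2r) + (3/4)M·gr.
Thus h_min = 2r + (1+k)r/2 = r(2 + 1.5/2) = 1 × 2.75 ≈ 2.75 m.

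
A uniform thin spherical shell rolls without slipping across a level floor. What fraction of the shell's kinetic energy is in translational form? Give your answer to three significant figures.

fraction ≈ 0.600

With I = (2/3)MR², the ratio k = I/(MR²) is 2/3.
Since ω = v/R, the translational part is ½Mv² and the rotational part is ½I(v/R)² = ½kMv²; the total is ½(1+k)Mv².
The translational fraction is therefore 1/(1+k) = 1/1.667 ≈ 0.600.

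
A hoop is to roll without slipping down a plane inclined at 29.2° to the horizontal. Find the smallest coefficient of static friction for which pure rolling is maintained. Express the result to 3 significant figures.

For this body I = MR², i.e. k = I/(MR²) = 1.
Newton's second law down the slope: Mg sinθ − f = Ma. The torque equation fR = Iα (with α = a/R) gives f = kMa.
These give a = g sinθ/(1+k) and the required friction f = kMg sinθ/(1+k).
With N = Mg cosθ, the no-slip condition f ≤ μN gives μ_min = f/N = k tanθ/(1+k).
μ_min = 1 × tan29.2° / 2 ≈ 0.279.

μ_min ≈ 0.279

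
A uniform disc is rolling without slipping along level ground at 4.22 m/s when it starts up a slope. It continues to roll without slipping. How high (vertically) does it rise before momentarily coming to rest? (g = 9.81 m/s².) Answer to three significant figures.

The moment of inertia is (1/2)MR², giving k ≡ I/(MR²) = 0.5.
Pure rolling means v = ωR; then KE = ½Mv² + ½I(v/R)² = ½(1+k)Mv² = (3/4)Mv².
At the top the kinetic energy is zero, so (3/4)Mv₀² = Mgh.
Thus h = (1+k)v₀²/(2g) = 1.5 × 4.22² / (2 × 9.81) ≈ 1.36 m.

h ≈ 1.36 m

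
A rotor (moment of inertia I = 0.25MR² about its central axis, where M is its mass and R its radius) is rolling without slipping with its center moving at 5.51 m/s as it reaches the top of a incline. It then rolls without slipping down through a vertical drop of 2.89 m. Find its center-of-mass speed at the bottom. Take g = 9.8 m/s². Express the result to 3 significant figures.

The moment of inertia is 0.25MR², giving k ≡ I/(MR²) = 0.25.
Pure rolling means v = ωR; then KE = ½Mv² + ½I(v/R)² = ½(1+k)Mv² = (5/8)Mv².
Energy conservation: (5/8)Mv₀² + Mgh = (5/8)Mv², so v² = v₀² + 2gh/(1+k).
v = √(5.51² + 2×9.8×2.89/1.25) = √75.68 ≈ 8.70 m/s.

v ≈ 8.70 m/s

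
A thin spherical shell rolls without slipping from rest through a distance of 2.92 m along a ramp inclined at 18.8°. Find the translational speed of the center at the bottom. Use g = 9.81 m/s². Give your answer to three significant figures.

With I = (2/3)MR², the ratio k = I/(MR²) is 2/3.
Rolling without slipping gives ω = v/R, so the total kinetic energy is ½Mv² + ½Iω² = ½(1+k)Mv² = (5/6)Mv².
The vertical drop is h = L sinθ = 2.92 × sin18.8° = 0.941 m.
Energy conservation: Mgh = (5/6)Mv², so v = √(2gh/(1+k)) = √(2 × 9.81 × 0.941 / 1.667) ≈ 3.33 m/s.

v ≈ 3.33 m/s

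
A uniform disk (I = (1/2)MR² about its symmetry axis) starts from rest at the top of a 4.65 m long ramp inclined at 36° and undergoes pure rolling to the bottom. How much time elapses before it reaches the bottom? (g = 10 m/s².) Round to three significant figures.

With I = (1/2)MR², the ratio k = I/(MR²) is 0.5.
Along the incline Mg sinθ − f = Ma, and torque about the center fR = Iα = kMR²(a/R) gives f = kMa.
Hence a = g sinθ/(1+k) = 10×sin36°/1.5 = 3.919 m/s².
With constant a from rest, t = √(2L/a) = √(2·4.65/3.919) ≈ 1.54 s.

t ≈ 1.54 s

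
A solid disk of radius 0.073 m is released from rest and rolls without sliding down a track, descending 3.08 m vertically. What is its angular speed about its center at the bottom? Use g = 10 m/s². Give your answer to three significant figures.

The moment of inertia is (1/2)MR², giving k ≡ I/(MR²) = 0.5.
Pure rolling means v = ωR; then KE = ½Mv² + ½I(v/R)² = ½(1+k)Mv² = (3/4)Mv².
Energy conservation Mgh = ½(1+k)Mv² gives v = √(2gh/(1+k)) = √(2 × 10 × 3.08 / 1.5) = 6.408 m/s.
The angular speed follows from ω = v/R = 6.408/0.073 ≈ 87.8 rad/s.

ω ≈ 87.8 rad/s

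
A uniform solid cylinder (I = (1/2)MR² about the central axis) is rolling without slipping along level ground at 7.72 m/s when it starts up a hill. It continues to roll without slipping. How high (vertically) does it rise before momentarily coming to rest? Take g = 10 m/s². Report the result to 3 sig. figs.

With I = (1/2)MR², the ratio k = I/(MR²) is 0.5.
The rolling condition ω = v/R makes the rotational term ½I(v/R)² = ½kMv², so KE_total = ½(1+k)Mv² = (3/4)Mv².
At the top the kinetic energy is zero, so (3/4)Mv₀² = Mgh.
Thus h = (1+k)v₀²/(2g) = 1.5 × 7.72² / (2 × 10) ≈ 4.47 m.

h ≈ 4.47 m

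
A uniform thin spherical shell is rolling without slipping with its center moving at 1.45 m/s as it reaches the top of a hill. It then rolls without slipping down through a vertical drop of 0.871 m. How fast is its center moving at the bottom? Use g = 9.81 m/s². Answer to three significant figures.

The moment of inertia is (2/3)MR², giving k ≡ I/(MR²) = 2/3.
Since it rolls without slipping, ω = v/R and KE = ½Mv² + ½Iω² = ½(1+k)Mv² = (5/6)Mv².
Conserving energy between top and bottom: (5/6)Mv² = (5/6)Mv₀² + Mgh, hence v² = v₀² + 2gh/(1+k).
v = √(1.45² + 2×9.81×0.871/1.667) = √12.36 ≈ 3.52 m/s.

v ≈ 3.52 m/s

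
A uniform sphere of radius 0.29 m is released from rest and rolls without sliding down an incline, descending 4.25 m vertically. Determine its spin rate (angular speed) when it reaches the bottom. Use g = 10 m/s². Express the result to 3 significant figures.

ω ≈ 26.9 rad/s

The moment of inertia is (2/5)MR², giving k ≡ I/(MR²) = 0.4.
The rolling condition ω = v/R makes the rotational term ½I(v/R)² = ½kMv², so KE_total = ½(1+k)Mv² = (7/10)Mv².
Energy conservation Mgh = ½(1+k)Mv² gives v = √(2gh/(1+k)) = √(2 × 10 × 4.25 / 1.4) = 7.792 m/s.
The angular speed follows from ω = v/R = 7.792/0.29 ≈ 26.9 rad/s.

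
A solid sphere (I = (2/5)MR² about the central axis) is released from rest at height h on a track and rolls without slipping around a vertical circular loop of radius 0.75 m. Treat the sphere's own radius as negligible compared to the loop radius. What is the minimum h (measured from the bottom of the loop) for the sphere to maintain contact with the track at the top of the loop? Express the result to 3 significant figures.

h_min ≈ 2.03 m

Here I = (2/5)MR², so the shape factor k = I/(MR²) = 0.4.
At the top, contact is just lost when gravity alone supplies the centripetal force: Mg = Mv_top²/r, i.e. v_top² = gr.
With ω = v/R, the kinetic energy at speed v is ½(1+k)Mv² = (7/10)Mv².
Energy conservation from release (height h) to the top (height 2r): Mgh = Mg(2r) + (7/10)M·gr.
Thus h_min = 2r + (1+k)r/2 = r(2 + 1.4/2) = 0.75 × 2.7 ≈ 2.03 m.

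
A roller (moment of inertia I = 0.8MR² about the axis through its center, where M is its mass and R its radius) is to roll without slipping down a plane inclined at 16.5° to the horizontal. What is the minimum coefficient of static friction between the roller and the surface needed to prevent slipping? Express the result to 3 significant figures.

For this body I = 0.8MR², i.e. k = I/(MR²) = 0.8.
Along the incline Mg sinθ − f = Ma, and torque about the center fR = Iα = kMR²(a/R) gives f = kMa.
These give a = g sinθ/(1+k) and the required friction f = kMg sinθ/(1+k).
With N = Mg cosθ, the no-slip condition f ≤ μN gives μ_min = f/N = k tanθ/(1+k).
μ_min = 0.8 × tan16.5° / 1.8 ≈ 0.132.

μ_min ≈ 0.132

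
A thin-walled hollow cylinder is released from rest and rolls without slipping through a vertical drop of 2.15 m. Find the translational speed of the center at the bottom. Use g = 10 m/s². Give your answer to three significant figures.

With I = MR², the ratio k = I/(MR²) is 1.
The rolling condition ω = v/R makes the rotational term ½I(v/R)² = ½kMv², so KE_total = ½(1+k)Mv² = Mv².
Energy conservation: Mgh = Mv², so v = √(2gh/(1+k)) = √(2 × 10 × 2.15 / 2) ≈ 4.64 m/s.

v ≈ 4.64 m/s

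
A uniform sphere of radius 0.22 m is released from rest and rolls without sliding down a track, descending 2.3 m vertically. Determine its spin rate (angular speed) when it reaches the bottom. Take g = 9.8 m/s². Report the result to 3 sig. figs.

ω ≈ 25.8 rad/s

The moment of inertia is (2/5)MR², giving k ≡ I/(MR²) = 0.4.
Rolling without slipping gives ω = v/R, so the total kinetic energy is ½Mv² + ½Iω² = ½(1+k)Mv² = (7/10)Mv².
Energy conservation Mgh = ½(1+k)Mv² gives v = √(2gh/(1+k)) = √(2 × 9.8 × 2.3 / 1.4) = 5.675 m/s.
Then ω = v/R = 5.675 / 0.22 ≈ 25.8 rad/s.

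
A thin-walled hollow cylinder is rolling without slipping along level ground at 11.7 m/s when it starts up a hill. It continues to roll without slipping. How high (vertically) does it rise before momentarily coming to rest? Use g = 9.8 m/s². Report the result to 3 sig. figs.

For this body I = MR², i.e. k = I/(MR²) = 1.
Since it rolls without slipping, ω = v/R and KE = ½Mv² + ½Iω² = ½(1+k)Mv² = Mv².
At the top the kinetic energy is zero, so Mv₀² = Mgh.
Thus h = (1+k)v₀²/(2g) = 2 × 11.7² / (2 × 9.8) ≈ 14.0 m.

h ≈ 14.0 m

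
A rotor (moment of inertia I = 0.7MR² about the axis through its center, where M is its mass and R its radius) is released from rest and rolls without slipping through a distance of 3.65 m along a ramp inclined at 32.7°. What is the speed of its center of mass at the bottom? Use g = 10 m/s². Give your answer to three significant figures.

The moment of inertia is 0.7MR², giving k ≡ I/(MR²) = 0.7.
Rolling without slipping gives ω = v/R, so the total kinetic energy is ½Mv² + ½Iω² = ½(1+k)Mv² = (17/20)Mv².
The vertical drop is h = L sinθ = 3.65 × sin32.7° = 1.972 m.
Setting Mgh = (17/20)Mv² gives v = √(2gh/(1+k)) = √(2·10·1.972/1.7) ≈ 4.82 m/s.

v ≈ 4.82 m/s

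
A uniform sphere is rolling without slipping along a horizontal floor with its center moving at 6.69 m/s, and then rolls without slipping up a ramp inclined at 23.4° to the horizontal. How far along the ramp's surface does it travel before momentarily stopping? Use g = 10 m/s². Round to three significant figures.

d ≈ 7.89 m

Here I = (2/5)MR², so the shape factor k = I/(MR²) = 0.4.
Pure rolling means v = ωR; then KE = ½Mv² + ½I(v/R)² = ½(1+k)Mv² = (7/10)Mv².
Setting this equal to Mgh gives the vertical rise h = (1+k)v₀²/(2g) = 1.4×6.69²/(2×10) = 3.133 m.
Along the incline, d = h/sinθ = 3.133/sin23.4° ≈ 7.89 m.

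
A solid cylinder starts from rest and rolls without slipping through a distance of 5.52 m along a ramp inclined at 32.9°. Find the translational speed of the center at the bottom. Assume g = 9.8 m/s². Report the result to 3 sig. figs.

v ≈ 6.26 m/s

The moment of inertia is (1/2)MR², giving k ≡ I/(MR²) = 0.5.
Since it rolls without slipping, ω = v/R and KE = ½Mv² + ½Iω² = ½(1+k)Mv² = (3/4)Mv².
The vertical drop is h = L sinθ = 5.52 × sin32.9° = 2.998 m.
Setting Mgh = (3/4)Mv² gives v = √(2gh/(1+k)) = √(2·9.8·2.998/1.5) ≈ 6.26 m/s.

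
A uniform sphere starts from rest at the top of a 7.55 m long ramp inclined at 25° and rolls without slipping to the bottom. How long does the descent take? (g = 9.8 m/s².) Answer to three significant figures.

Here I = (2/5)MR², so the shape factor k = I/(MR²) = 0.4.
Along the incline Mg sinθ − f = Ma, and torque about the center fR = Iα = kMR²(a/R) gives f = kMa.
Hence a = g sinθ/(1+k) = 9.8×sin25°/1.4 = 2.958 m/s².
Starting from rest, L = ½at², so t = √(2L/a) = √(2×7.55/2.958) ≈ 2.26 s.

t ≈ 2.26 s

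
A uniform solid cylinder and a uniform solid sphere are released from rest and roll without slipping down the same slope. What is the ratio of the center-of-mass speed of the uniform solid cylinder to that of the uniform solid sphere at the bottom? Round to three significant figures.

Each satisfies Mgh = ½(1+k)Mv² with k = I/(MR²), so v ∝ 1/√(1+k).
For the uniform solid cylinder k = 0.5; for the uniform solid sphere k = 0.4.
v₁/v₂ = √((1+k₂)/(1+k₁)) = √(1.4/1.5) ≈ 0.966.

v_ratio ≈ 0.966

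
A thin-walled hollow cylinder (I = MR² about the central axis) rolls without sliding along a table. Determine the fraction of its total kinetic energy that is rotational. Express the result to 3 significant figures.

With I = MR², the ratio k = I/(MR²) is 1.
With ω = v/R, KE_trans = ½Mv² and KE_rot = ½Iω² = ½kMv², so KE_total = ½(1+k)Mv².
The rotational fraction is therefore k/(1+k) = 1/2 ≈ 0.500.

fraction ≈ 0.500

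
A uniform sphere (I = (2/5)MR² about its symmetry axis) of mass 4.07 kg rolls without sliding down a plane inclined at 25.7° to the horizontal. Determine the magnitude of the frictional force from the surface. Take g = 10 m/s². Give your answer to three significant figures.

The moment of inertia is (2/5)MR², giving k ≡ I/(MR²) = 0.4.
Newton's second law down the slope: Mg sinθ − f = Ma. The torque equation fR = Iα (with α = a/R) gives f = kMa.
Combining, a = g sinθ/(1+k) and f = kMa = kMg sinθ/(1+k).
f = 0.4 × 4.07 × 10 × sin25.7° / 1.4 ≈ 5.04 N.

f ≈ 5.04 N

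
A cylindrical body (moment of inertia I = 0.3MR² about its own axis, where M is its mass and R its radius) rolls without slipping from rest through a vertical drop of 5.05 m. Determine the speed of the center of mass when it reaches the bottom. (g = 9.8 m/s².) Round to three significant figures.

v ≈ 8.73 m/s

For this body I = 0.3MR², i.e. k = I/(MR²) = 0.3.
Pure rolling means v = ωR; then KE = ½Mv² + ½I(v/R)² = ½(1+k)Mv² = (13/20)Mv².
Setting Mgh = (13/20)Mv² gives v = √(2gh/(1+k)) = √(2·9.8·5.05/1.3) ≈ 8.73 m/s.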